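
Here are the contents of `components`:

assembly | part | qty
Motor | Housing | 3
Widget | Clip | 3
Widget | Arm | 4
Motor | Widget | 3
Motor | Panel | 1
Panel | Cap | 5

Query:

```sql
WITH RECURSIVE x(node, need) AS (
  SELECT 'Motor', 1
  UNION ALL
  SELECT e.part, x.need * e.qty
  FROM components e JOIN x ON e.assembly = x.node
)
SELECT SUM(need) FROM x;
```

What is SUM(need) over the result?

Base: (Motor, need=1).
Iteration 1: components of {Motor} -> Housing = 1*3 = 3, Panel = 1*1 = 1, Widget = 1*3 = 3.
Iteration 2: components of {Housing,Panel,Widget} -> Arm = 3*4 = 12, Cap = 1*5 = 5, Clip = 3*3 = 9.
Iteration 3: no further components; recursion stops.
SUM(need) = 1 + 1 + 3 + 3 + 5 + 12 + 9 = 34.

34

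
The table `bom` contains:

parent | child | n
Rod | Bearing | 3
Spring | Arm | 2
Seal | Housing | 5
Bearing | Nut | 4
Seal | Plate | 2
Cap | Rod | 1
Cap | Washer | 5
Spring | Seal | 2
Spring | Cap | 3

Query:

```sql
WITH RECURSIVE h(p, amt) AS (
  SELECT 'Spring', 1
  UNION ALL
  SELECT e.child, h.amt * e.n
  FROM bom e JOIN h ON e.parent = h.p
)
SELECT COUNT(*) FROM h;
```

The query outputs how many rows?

Base: (Spring, amt=1).
Iteration 1: components of {Spring} -> Arm = 1*2 = 2, Cap = 1*3 = 3, Seal = 1*2 = 2.
Iteration 2: components of {Arm,Cap,Seal} -> Housing = 2*5 = 10, Plate = 2*2 = 4, Rod = 3*1 = 3, Washer = 3*5 = 15.
Iteration 3: components of {Housing,Plate,Rod,Washer} -> Bearing = 3*3 = 9.
Iteration 4: components of {Bearing} -> Nut = 9*4 = 36.
Iteration 5: no further components; recursion stops.
Total rows emitted: 10.

10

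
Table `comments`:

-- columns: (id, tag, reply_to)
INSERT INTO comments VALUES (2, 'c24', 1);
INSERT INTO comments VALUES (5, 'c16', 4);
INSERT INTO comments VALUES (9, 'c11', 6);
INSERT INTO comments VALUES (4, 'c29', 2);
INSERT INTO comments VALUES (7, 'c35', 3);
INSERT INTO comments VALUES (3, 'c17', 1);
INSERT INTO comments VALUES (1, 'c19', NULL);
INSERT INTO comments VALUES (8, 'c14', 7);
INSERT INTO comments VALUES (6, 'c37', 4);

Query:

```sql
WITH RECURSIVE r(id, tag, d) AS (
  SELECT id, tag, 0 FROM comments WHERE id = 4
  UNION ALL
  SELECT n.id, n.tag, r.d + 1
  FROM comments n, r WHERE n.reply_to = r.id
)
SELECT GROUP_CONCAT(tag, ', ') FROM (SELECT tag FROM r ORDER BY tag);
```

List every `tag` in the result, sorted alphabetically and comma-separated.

c11, c16, c29, c37

Base: id=4 (c29) at d 0.
Iteration 1: rows with reply_to in {4} -> c16 (id 5, d 1), c37 (id 6, d 1).
Iteration 2: rows with reply_to in {5,6} -> c11 (id 9, d 2).
Iteration 3: no rows with reply_to in {9}; recursion stops.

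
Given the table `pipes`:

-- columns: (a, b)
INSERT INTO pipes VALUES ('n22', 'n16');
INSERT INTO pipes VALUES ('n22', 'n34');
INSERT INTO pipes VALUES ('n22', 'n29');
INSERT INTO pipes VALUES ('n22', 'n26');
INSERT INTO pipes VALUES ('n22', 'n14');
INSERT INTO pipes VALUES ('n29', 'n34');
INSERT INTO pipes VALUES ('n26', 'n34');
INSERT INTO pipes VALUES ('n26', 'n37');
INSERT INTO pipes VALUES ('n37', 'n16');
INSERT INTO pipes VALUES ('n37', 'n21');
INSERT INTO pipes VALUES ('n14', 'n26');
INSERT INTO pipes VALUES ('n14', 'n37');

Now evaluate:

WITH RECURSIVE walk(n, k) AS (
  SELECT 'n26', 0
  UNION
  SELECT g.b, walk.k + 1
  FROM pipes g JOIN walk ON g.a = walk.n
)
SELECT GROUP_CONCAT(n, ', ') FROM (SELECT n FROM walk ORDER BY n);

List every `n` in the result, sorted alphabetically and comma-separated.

Base: (n26, k=0).
Iteration 1: edges from {n26} -> (n34, k=1), (n37, k=1).
Iteration 2: edges from {n34,n37} -> (n16, k=2), (n21, k=2).
Iteration 3: no outgoing edges from {n16,n21}; recursion stops.

n16, n21, n26, n34, n37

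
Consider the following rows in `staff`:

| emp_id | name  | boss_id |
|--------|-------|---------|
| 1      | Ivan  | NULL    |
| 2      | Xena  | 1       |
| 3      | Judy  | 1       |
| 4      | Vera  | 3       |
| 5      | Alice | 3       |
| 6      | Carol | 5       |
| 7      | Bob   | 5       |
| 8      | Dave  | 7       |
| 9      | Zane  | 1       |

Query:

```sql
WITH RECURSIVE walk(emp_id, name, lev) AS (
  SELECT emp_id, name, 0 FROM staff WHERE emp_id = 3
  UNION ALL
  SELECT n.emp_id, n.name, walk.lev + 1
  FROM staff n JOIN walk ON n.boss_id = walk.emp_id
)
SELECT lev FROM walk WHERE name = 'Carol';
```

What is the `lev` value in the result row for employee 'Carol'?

Base: emp_id=3 (Judy) at lev 0.
Iteration 1: rows with boss_id in {3} -> Vera (id 4, lev 1), Alice (id 5, lev 1).
Iteration 2: rows with boss_id in {4,5} -> Carol (id 6, lev 2), Bob (id 7, lev 2).
Iteration 3: rows with boss_id in {6,7} -> Dave (id 8, lev 3).
Iteration 4: no rows with boss_id in {8}; recursion stops.

2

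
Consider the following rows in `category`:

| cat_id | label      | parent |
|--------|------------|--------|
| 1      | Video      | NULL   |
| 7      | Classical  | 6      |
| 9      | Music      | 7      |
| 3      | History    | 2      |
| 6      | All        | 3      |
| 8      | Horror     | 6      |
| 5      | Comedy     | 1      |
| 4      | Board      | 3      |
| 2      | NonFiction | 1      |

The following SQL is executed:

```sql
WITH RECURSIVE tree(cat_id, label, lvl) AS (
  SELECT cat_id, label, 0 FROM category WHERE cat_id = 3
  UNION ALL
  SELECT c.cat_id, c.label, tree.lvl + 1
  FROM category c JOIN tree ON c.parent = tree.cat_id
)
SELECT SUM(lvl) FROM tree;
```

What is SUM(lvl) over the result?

Base: cat_id=3 (History) at lvl 0.
Iteration 1: rows with parent in {3} -> Board (id 4, lvl 1), All (id 6, lvl 1).
Iteration 2: rows with parent in {4,6} -> Classical (id 7, lvl 2), Horror (id 8, lvl 2).
Iteration 3: rows with parent in {7,8} -> Music (id 9, lvl 3).
Iteration 4: no rows with parent in {9}; recursion stops.
SUM(lvl) = 0 + 1 + 1 + 2 + 2 + 3 = 9.

9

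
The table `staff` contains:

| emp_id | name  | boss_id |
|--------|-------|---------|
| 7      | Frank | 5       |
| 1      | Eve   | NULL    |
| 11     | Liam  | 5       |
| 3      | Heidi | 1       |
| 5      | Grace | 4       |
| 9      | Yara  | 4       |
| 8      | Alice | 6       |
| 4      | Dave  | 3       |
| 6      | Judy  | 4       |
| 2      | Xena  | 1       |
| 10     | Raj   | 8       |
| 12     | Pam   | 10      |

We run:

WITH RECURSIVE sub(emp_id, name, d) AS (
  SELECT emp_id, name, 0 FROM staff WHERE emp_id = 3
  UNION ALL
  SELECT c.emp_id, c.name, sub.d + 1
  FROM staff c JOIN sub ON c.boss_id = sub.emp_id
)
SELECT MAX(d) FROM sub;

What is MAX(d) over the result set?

Base: emp_id=3 (Heidi) at d 0.
Iteration 1: rows with boss_id in {3} -> Dave (id 4, d 1).
Iteration 2: rows with boss_id in {4} -> Grace (id 5, d 2), Judy (id 6, d 2), Yara (id 9, d 2).
Iteration 3: rows with boss_id in {5,6,9} -> Frank (id 7, d 3), Alice (id 8, d 3), Liam (id 11, d 3).
Iteration 4: rows with boss_id in {7,8,11} -> Raj (id 10, d 4).
Iteration 5: rows with boss_id in {10} -> Pam (id 12, d 5).
Iteration 6: no rows with boss_id in {12}; recursion stops.
d values: 0, 1, 2, 2, 2, 3, 3, 3, 4, 5; the maximum is 5.

5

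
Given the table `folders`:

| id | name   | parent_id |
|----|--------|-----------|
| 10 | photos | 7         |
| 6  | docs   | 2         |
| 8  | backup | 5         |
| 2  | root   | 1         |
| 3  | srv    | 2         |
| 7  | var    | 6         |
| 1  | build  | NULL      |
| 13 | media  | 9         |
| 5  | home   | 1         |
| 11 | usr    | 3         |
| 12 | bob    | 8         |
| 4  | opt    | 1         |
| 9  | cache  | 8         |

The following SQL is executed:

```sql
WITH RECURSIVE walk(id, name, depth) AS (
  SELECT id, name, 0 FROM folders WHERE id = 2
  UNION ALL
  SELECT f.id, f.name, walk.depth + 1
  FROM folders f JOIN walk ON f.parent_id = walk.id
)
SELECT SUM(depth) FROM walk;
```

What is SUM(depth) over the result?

Base: id=2 (root) at depth 0.
Iteration 1: rows with parent_id in {2} -> srv (id 3, depth 1), docs (id 6, depth 1).
Iteration 2: rows with parent_id in {3,6} -> var (id 7, depth 2), usr (id 11, depth 2).
Iteration 3: rows with parent_id in {7,11} -> photos (id 10, depth 3).
Iteration 4: no rows with parent_id in {10}; recursion stops.
SUM(depth) = 0 + 1 + 1 + 2 + 2 + 3 = 9.

9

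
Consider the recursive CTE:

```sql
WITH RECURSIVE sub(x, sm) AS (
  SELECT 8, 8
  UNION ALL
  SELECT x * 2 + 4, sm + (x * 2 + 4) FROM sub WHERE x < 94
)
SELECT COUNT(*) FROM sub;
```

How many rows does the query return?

5

Base: x=8, sm=8.
Iteration 1: 8 < 94 holds -> x = 8 * 2 + 4 = 20, sm = 8 + 20 = 28.
Iteration 2: 20 < 94 holds -> x = 20 * 2 + 4 = 44, sm = 28 + 44 = 72.
Iteration 3: 44 < 94 holds -> x = 44 * 2 + 4 = 92, sm = 72 + 92 = 164.
Iteration 4: 92 < 94 holds -> x = 92 * 2 + 4 = 188, sm = 164 + 188 = 352.
Iteration 5: 188 < 94 fails; recursion stops.
Total rows emitted: 5.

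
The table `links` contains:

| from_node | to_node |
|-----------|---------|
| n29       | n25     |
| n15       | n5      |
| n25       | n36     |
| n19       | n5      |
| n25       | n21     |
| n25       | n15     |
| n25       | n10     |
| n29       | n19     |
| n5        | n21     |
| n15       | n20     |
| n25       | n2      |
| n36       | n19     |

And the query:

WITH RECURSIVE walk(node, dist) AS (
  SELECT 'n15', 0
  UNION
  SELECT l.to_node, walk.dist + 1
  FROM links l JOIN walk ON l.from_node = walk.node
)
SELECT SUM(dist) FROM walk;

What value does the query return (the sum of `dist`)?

4

Base: (n15, dist=0).
Iteration 1: edges from {n15} -> (n20, dist=1), (n5, dist=1).
Iteration 2: edges from {n20,n5} -> (n21, dist=2).
Iteration 3: no outgoing edges from {n21}; recursion stops.
SUM(dist) = 0 + 1 + 1 + 2 = 4.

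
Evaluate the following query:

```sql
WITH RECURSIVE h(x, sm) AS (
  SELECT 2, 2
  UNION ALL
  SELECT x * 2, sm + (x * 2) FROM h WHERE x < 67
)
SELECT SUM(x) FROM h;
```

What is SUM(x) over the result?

Base: x=2, sm=2.
Iteration 1: 2 < 67 holds -> x = 2 * 2 = 4, sm = 2 + 4 = 6.
Iteration 2: 4 < 67 holds -> x = 4 * 2 = 8, sm = 6 + 8 = 14.
Iteration 3: 8 < 67 holds -> x = 8 * 2 = 16, sm = 14 + 16 = 30.
Iteration 4: 16 < 67 holds -> x = 16 * 2 = 32, sm = 30 + 32 = 62.
Iteration 5: 32 < 67 holds -> x = 32 * 2 = 64, sm = 62 + 64 = 126.
Iteration 6: 64 < 67 holds -> x = 64 * 2 = 128, sm = 126 + 128 = 254.
Iteration 7: 128 < 67 fails; recursion stops.
SUM(x) = 2 + 4 + 8 + 16 + 32 + 64 + 128 = 254.

254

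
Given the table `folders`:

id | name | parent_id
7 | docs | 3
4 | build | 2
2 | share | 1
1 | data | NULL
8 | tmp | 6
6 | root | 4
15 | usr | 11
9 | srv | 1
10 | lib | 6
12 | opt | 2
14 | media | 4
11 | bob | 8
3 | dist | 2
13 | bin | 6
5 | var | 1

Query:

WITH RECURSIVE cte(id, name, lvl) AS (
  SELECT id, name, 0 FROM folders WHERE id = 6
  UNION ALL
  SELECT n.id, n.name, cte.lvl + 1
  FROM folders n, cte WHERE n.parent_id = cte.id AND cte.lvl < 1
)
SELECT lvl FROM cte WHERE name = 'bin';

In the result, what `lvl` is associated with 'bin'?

1

Base: id=6 (root) at lvl 0.
Iteration 1: rows with parent_id in {6} -> tmp (id 8, lvl 1), lib (id 10, lvl 1), bin (id 13, lvl 1).
Iteration 2: lvl < 1 fails for all current rows; recursion stops.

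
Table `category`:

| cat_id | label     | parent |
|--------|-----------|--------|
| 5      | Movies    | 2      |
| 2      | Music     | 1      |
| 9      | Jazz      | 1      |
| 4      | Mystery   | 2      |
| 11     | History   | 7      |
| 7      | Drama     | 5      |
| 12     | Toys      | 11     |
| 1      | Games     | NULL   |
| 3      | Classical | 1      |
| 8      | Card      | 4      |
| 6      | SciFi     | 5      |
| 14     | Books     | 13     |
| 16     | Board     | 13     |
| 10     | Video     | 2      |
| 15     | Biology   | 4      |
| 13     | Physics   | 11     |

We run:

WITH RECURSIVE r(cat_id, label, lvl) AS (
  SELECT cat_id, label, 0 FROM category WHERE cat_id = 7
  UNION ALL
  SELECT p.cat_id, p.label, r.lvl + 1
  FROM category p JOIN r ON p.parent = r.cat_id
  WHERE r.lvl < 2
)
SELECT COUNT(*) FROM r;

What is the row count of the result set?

4

Base: cat_id=7 (Drama) at lvl 0.
Iteration 1: rows with parent in {7} -> History (id 11, lvl 1).
Iteration 2: rows with parent in {11} -> Toys (id 12, lvl 2), Physics (id 13, lvl 2).
Iteration 3: lvl < 2 fails for all current rows; recursion stops.
Total rows emitted: 4.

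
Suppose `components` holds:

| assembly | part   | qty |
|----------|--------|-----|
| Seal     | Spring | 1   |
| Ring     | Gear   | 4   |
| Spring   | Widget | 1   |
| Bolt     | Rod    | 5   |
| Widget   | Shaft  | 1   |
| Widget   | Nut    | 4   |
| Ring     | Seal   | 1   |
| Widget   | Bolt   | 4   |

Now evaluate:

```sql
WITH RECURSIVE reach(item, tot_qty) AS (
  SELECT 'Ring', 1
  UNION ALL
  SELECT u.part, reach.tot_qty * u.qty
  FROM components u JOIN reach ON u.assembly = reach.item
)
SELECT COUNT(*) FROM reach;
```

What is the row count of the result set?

Base: (Ring, tot_qty=1).
Iteration 1: components of {Ring} -> Gear = 1*4 = 4, Seal = 1*1 = 1.
Iteration 2: components of {Gear,Seal} -> Spring = 1*1 = 1.
Iteration 3: components of {Spring} -> Widget = 1*1 = 1.
Iteration 4: components of {Widget} -> Bolt = 1*4 = 4, Nut = 1*4 = 4, Shaft = 1*1 = 1.
Iteration 5: components of {Bolt,Nut,Shaft} -> Rod = 4*5 = 20.
Iteration 6: no further components; recursion stops.
Total rows emitted: 9.

9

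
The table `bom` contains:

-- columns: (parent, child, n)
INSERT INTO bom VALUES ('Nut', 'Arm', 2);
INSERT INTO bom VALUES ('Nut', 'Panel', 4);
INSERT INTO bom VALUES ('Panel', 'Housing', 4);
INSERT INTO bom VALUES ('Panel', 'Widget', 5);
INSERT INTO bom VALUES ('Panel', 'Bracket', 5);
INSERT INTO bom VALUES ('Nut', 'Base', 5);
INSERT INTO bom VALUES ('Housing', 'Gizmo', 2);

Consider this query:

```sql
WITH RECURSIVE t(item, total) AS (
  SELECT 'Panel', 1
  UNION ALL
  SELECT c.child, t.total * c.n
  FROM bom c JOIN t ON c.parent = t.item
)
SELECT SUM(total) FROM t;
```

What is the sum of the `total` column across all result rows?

23

Base: (Panel, total=1).
Iteration 1: components of {Panel} -> Bracket = 1*5 = 5, Housing = 1*4 = 4, Widget = 1*5 = 5.
Iteration 2: components of {Bracket,Housing,Widget} -> Gizmo = 4*2 = 8.
Iteration 3: no further components; recursion stops.
SUM(total) = 1 + 4 + 5 + 5 + 8 = 23.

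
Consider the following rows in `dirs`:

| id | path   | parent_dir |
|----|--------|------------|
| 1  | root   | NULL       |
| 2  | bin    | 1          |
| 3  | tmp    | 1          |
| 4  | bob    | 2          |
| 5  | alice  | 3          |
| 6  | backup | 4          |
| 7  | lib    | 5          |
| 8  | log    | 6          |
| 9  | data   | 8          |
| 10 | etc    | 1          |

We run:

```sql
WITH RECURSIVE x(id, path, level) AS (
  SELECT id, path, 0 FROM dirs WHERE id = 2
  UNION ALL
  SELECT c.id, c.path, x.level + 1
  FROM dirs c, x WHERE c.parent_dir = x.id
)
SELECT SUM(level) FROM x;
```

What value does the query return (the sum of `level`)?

Base: id=2 (bin) at level 0.
Iteration 1: rows with parent_dir in {2} -> bob (id 4, level 1).
Iteration 2: rows with parent_dir in {4} -> backup (id 6, level 2).
Iteration 3: rows with parent_dir in {6} -> log (id 8, level 3).
Iteration 4: rows with parent_dir in {8} -> data (id 9, level 4).
Iteration 5: no rows with parent_dir in {9}; recursion stops.
SUM(level) = 0 + 1 + 2 + 3 + 4 = 10.

10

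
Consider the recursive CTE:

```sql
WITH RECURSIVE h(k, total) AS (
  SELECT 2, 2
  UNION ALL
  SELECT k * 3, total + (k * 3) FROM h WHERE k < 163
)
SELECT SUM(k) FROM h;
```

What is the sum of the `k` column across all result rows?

728

Base: k=2, total=2.
Iteration 1: 2 < 163 holds -> k = 2 * 3 = 6, total = 2 + 6 = 8.
Iteration 2: 6 < 163 holds -> k = 6 * 3 = 18, total = 8 + 18 = 26.
Iteration 3: 18 < 163 holds -> k = 18 * 3 = 54, total = 26 + 54 = 80.
Iteration 4: 54 < 163 holds -> k = 54 * 3 = 162, total = 80 + 162 = 242.
Iteration 5: 162 < 163 holds -> k = 162 * 3 = 486, total = 242 + 486 = 728.
Iteration 6: 486 < 163 fails; recursion stops.
SUM(k) = 2 + 6 + 18 + 54 + 162 + 486 = 728.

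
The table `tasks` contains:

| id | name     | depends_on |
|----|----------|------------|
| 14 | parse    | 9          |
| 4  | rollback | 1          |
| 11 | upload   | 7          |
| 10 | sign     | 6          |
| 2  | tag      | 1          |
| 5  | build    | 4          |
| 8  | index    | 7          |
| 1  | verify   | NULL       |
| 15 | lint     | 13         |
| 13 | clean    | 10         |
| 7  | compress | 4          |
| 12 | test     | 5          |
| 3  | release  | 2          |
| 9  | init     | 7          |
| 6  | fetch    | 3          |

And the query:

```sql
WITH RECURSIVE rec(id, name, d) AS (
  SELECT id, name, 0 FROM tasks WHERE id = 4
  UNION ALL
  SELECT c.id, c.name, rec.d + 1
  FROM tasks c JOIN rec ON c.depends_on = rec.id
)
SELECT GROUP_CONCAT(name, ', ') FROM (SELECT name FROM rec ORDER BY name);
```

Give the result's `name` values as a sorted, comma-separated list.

Base: id=4 (rollback) at d 0.
Iteration 1: rows with depends_on in {4} -> build (id 5, d 1), compress (id 7, d 1).
Iteration 2: rows with depends_on in {5,7} -> index (id 8, d 2), init (id 9, d 2), upload (id 11, d 2), test (id 12, d 2).
Iteration 3: rows with depends_on in {8,9,11,12} -> parse (id 14, d 3).
Iteration 4: no rows with depends_on in {14}; recursion stops.

build, compress, index, init, parse, rollback, test, upload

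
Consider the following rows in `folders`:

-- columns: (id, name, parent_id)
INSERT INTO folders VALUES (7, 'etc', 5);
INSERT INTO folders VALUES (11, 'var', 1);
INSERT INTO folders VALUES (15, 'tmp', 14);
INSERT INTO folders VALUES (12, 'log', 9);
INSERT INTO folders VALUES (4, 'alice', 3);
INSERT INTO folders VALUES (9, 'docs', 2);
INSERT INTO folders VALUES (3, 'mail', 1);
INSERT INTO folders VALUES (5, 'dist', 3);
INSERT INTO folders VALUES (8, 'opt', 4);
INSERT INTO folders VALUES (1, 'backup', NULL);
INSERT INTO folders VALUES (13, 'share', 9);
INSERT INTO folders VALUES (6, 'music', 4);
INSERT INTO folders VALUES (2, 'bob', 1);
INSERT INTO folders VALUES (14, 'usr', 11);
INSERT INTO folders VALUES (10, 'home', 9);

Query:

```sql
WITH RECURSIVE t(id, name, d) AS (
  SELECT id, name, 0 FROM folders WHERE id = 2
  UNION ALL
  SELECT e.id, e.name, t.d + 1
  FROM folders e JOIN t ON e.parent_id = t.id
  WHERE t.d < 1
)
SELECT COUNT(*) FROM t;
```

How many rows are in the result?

Base: id=2 (bob) at d 0.
Iteration 1: rows with parent_id in {2} -> docs (id 9, d 1).
Iteration 2: d < 1 fails for all current rows; recursion stops.
Total rows emitted: 2.

2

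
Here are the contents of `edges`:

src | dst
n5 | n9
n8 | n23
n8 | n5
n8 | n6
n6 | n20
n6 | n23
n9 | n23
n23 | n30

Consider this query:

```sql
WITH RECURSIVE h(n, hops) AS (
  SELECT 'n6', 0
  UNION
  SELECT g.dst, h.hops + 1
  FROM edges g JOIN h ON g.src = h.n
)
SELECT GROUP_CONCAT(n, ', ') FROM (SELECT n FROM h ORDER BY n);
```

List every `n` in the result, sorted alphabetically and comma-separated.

Base: (n6, hops=0).
Iteration 1: edges from {n6} -> (n20, hops=1), (n23, hops=1).
Iteration 2: edges from {n20,n23} -> (n30, hops=2).
Iteration 3: no outgoing edges from {n30}; recursion stops.

n20, n23, n30, n6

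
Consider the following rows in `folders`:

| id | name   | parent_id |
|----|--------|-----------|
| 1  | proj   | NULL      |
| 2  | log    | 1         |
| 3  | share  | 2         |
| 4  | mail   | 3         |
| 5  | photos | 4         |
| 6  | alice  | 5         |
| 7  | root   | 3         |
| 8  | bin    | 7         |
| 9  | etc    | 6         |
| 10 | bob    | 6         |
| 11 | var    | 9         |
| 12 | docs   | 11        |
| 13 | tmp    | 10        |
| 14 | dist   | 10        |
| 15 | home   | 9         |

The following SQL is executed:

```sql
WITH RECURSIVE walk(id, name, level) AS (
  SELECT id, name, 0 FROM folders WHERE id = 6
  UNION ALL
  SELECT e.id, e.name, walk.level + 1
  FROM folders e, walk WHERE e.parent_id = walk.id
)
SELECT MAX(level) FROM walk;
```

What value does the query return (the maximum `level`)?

Base: id=6 (alice) at level 0.
Iteration 1: rows with parent_id in {6} -> etc (id 9, level 1), bob (id 10, level 1).
Iteration 2: rows with parent_id in {9,10} -> var (id 11, level 2), tmp (id 13, level 2), dist (id 14, level 2), home (id 15, level 2).
Iteration 3: rows with parent_id in {11,13,14,15} -> docs (id 12, level 3).
Iteration 4: no rows with parent_id in {12}; recursion stops.
level values: 0, 1, 1, 2, 2, 2, 2, 3; the maximum is 3.

3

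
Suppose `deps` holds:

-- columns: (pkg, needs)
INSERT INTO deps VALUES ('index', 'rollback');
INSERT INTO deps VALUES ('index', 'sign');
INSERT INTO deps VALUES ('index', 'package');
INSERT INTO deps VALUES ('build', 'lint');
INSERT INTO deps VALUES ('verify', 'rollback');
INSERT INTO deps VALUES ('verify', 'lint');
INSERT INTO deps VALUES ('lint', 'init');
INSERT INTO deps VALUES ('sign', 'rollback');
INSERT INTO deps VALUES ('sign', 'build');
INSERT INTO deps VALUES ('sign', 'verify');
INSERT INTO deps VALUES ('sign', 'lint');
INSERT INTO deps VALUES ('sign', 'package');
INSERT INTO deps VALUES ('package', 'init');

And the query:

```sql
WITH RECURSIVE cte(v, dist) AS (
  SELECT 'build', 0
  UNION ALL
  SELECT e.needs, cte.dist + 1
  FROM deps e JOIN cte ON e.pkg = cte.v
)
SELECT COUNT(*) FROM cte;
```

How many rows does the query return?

Base: (build, dist=0).
Iteration 1: edges from {build} -> (lint, dist=1).
Iteration 2: edges from {lint} -> (init, dist=2).
Iteration 3: no outgoing edges from {init}; recursion stops.
Total rows emitted: 3.

3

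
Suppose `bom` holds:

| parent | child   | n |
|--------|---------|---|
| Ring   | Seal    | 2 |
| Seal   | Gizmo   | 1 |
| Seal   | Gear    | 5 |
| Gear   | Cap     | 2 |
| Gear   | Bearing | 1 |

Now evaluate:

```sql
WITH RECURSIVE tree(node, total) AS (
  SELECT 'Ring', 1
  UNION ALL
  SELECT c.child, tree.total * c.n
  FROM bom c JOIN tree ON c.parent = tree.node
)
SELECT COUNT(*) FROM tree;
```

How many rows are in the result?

Base: (Ring, total=1).
Iteration 1: components of {Ring} -> Seal = 1*2 = 2.
Iteration 2: components of {Seal} -> Gear = 2*5 = 10, Gizmo = 2*1 = 2.
Iteration 3: components of {Gear,Gizmo} -> Bearing = 10*1 = 10, Cap = 10*2 = 20.
Iteration 4: no further components; recursion stops.
Total rows emitted: 6.

6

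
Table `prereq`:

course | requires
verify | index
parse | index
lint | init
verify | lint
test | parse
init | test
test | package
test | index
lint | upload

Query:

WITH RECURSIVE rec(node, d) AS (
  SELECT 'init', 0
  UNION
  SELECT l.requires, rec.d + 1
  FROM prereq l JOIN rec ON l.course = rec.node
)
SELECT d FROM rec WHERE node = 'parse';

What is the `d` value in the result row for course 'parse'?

2

Base: (init, d=0).
Iteration 1: edges from {init} -> (test, d=1).
Iteration 2: edges from {test} -> (index, d=2), (package, d=2), (parse, d=2).
Iteration 3: edges from {index,package,parse} -> (index, d=3).
Iteration 4: no outgoing edges from {index}; recursion stops.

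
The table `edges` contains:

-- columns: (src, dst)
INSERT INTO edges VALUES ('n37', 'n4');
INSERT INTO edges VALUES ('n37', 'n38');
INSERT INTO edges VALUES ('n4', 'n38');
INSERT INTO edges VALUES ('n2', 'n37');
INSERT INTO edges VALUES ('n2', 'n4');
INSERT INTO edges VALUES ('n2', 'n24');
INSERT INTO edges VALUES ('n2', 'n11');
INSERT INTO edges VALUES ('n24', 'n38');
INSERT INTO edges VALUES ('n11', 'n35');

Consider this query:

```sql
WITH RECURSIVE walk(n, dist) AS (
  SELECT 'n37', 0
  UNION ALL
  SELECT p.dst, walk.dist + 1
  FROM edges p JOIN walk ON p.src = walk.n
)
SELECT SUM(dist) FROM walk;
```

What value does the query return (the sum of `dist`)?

Base: (n37, dist=0).
Iteration 1: edges from {n37} -> (n38, dist=1), (n4, dist=1).
Iteration 2: edges from {n38,n4} -> (n38, dist=2).
Iteration 3: no outgoing edges from {n38}; recursion stops.
SUM(dist) = 0 + 1 + 1 + 2 = 4.

4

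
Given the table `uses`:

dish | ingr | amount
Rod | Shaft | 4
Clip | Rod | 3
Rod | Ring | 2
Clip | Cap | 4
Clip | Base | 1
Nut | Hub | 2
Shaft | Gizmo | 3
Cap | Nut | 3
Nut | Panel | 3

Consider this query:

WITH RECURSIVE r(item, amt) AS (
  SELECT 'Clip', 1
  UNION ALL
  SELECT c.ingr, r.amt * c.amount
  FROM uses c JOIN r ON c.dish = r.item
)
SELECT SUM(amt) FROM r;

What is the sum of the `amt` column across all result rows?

135

Base: (Clip, amt=1).
Iteration 1: components of {Clip} -> Base = 1*1 = 1, Cap = 1*4 = 4, Rod = 1*3 = 3.
Iteration 2: components of {Base,Cap,Rod} -> Nut = 4*3 = 12, Ring = 3*2 = 6, Shaft = 3*4 = 12.
Iteration 3: components of {Nut,Ring,Shaft} -> Gizmo = 12*3 = 36, Hub = 12*2 = 24, Panel = 12*3 = 36.
Iteration 4: no further components; recursion stops.
SUM(amt) = 1 + 1 + 3 + 4 + 12 + 6 + 12 + 36 + 24 + 36 = 135.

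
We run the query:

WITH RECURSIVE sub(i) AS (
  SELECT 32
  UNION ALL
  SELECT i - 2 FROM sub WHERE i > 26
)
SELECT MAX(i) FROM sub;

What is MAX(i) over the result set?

32

Base: i=32.
Iteration 1: 32 > 26 holds -> i = 32 - 2 = 30.
Iteration 2: 30 > 26 holds -> i = 30 - 2 = 28.
Iteration 3: 28 > 26 holds -> i = 28 - 2 = 26.
Iteration 4: 26 > 26 fails; recursion stops.
i values: 32, 30, 28, 26; the maximum is 32.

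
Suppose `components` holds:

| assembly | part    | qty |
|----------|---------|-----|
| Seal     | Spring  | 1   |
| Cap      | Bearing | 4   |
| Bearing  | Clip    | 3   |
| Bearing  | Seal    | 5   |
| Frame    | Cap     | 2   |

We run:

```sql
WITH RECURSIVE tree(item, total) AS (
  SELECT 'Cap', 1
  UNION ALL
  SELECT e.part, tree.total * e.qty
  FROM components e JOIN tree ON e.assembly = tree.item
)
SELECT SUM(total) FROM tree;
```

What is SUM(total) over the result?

Base: (Cap, total=1).
Iteration 1: components of {Cap} -> Bearing = 1*4 = 4.
Iteration 2: components of {Bearing} -> Clip = 4*3 = 12, Seal = 4*5 = 20.
Iteration 3: components of {Clip,Seal} -> Spring = 20*1 = 20.
Iteration 4: no further components; recursion stops.
SUM(total) = 1 + 4 + 20 + 12 + 20 = 57.

57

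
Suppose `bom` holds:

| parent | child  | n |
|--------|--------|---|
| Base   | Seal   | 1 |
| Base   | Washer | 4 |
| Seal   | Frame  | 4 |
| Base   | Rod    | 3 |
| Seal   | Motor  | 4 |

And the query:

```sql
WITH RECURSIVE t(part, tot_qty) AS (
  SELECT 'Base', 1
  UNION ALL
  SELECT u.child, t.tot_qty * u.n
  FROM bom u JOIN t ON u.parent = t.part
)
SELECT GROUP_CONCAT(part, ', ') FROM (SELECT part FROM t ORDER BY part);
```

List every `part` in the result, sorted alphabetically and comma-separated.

Base, Frame, Motor, Rod, Seal, Washer

Base: (Base, tot_qty=1).
Iteration 1: components of {Base} -> Rod = 1*3 = 3, Seal = 1*1 = 1, Washer = 1*4 = 4.
Iteration 2: components of {Rod,Seal,Washer} -> Frame = 1*4 = 4, Motor = 1*4 = 4.
Iteration 3: no further components; recursion stops.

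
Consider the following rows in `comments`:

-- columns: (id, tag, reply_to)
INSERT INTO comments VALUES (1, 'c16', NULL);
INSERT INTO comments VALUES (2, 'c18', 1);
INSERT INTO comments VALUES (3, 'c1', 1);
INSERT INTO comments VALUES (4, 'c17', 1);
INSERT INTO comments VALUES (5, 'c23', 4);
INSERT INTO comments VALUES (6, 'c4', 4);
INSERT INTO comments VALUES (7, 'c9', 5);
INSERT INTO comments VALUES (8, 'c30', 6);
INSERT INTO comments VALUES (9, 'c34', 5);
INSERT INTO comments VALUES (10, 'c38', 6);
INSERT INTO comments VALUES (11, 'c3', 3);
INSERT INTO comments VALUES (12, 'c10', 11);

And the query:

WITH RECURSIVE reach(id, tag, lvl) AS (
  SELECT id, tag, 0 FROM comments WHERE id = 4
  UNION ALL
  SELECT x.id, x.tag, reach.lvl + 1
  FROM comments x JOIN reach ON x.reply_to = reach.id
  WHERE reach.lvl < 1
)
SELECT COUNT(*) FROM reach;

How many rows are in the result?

3

Base: id=4 (c17) at lvl 0.
Iteration 1: rows with reply_to in {4} -> c23 (id 5, lvl 1), c4 (id 6, lvl 1).
Iteration 2: lvl < 1 fails for all current rows; recursion stops.
Total rows emitted: 3.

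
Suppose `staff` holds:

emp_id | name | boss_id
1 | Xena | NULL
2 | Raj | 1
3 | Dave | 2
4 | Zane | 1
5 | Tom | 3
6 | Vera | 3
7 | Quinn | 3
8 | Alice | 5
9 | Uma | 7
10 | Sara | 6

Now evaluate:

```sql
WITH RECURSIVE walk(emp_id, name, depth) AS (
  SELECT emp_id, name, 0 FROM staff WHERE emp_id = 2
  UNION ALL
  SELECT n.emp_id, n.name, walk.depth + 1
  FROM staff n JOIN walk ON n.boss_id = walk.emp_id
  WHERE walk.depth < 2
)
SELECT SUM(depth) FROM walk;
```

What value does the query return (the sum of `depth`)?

7

Base: emp_id=2 (Raj) at depth 0.
Iteration 1: rows with boss_id in {2} -> Dave (id 3, depth 1).
Iteration 2: rows with boss_id in {3} -> Tom (id 5, depth 2), Vera (id 6, depth 2), Quinn (id 7, depth 2).
Iteration 3: depth < 2 fails for all current rows; recursion stops.
SUM(depth) = 0 + 1 + 2 + 2 + 2 = 7.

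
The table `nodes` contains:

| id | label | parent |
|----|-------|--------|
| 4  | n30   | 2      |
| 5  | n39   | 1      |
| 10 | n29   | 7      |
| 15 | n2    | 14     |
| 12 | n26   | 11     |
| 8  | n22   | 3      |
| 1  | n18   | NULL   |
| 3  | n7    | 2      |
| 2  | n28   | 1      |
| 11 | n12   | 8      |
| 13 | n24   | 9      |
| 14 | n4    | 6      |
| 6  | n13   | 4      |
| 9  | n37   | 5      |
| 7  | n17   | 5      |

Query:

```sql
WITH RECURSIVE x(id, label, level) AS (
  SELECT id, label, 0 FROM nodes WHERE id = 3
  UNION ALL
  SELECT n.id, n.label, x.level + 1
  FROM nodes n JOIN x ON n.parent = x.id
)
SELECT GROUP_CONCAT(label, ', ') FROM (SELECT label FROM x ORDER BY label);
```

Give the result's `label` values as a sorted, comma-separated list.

Base: id=3 (n7) at level 0.
Iteration 1: rows with parent in {3} -> n22 (id 8, level 1).
Iteration 2: rows with parent in {8} -> n12 (id 11, level 2).
Iteration 3: rows with parent in {11} -> n26 (id 12, level 3).
Iteration 4: no rows with parent in {12}; recursion stops.

n12, n22, n26, n7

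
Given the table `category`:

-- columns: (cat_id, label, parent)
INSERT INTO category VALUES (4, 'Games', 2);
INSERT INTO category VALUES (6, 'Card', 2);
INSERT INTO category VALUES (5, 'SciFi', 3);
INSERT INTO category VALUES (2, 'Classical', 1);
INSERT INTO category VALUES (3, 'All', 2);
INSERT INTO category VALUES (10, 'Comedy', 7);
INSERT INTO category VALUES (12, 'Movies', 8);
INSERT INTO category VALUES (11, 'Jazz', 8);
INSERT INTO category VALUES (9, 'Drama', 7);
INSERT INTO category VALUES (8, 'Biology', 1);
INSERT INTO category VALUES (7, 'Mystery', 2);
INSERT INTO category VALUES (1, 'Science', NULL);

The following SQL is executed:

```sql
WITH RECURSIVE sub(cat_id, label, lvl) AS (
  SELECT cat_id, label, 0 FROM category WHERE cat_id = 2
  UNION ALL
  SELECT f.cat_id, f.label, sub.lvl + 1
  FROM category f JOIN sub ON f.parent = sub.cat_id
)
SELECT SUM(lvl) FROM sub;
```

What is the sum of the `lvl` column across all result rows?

10

Base: cat_id=2 (Classical) at lvl 0.
Iteration 1: rows with parent in {2} -> All (id 3, lvl 1), Games (id 4, lvl 1), Card (id 6, lvl 1), Mystery (id 7, lvl 1).
Iteration 2: rows with parent in {3,4,6,7} -> SciFi (id 5, lvl 2), Drama (id 9, lvl 2), Comedy (id 10, lvl 2).
Iteration 3: no rows with parent in {5,9,10}; recursion stops.
SUM(lvl) = 0 + 1 + 1 + 1 + 1 + 2 + 2 + 2 = 10.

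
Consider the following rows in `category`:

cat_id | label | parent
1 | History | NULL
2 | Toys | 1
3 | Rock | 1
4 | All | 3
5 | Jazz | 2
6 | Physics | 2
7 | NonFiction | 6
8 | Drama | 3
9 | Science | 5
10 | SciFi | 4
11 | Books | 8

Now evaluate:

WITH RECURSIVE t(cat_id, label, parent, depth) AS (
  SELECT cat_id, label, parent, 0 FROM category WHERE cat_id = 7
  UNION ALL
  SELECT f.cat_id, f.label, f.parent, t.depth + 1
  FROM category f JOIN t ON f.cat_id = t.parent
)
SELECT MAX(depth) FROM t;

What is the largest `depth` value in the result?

Base: cat_id=7 (NonFiction), parent=6, depth 0.
Iteration 1: join on cat_id=6 -> Physics (id 6, parent=2, depth 1).
Iteration 2: join on cat_id=2 -> Toys (id 2, parent=1, depth 2).
Iteration 3: join on cat_id=1 -> History (id 1, parent=NULL, depth 3).
Iteration 4: parent is NULL; no match; recursion stops.
depth values: 0, 1, 2, 3; the maximum is 3.

3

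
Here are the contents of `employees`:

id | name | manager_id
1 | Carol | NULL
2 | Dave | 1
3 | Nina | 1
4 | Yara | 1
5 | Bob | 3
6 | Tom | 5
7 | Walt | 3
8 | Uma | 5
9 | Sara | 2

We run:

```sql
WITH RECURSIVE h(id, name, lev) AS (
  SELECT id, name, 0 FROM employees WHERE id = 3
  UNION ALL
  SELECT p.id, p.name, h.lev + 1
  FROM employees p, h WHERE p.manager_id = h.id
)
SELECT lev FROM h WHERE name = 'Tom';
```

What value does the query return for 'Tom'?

2

Base: id=3 (Nina) at lev 0.
Iteration 1: rows with manager_id in {3} -> Bob (id 5, lev 1), Walt (id 7, lev 1).
Iteration 2: rows with manager_id in {5,7} -> Tom (id 6, lev 2), Uma (id 8, lev 2).
Iteration 3: no rows with manager_id in {6,8}; recursion stops.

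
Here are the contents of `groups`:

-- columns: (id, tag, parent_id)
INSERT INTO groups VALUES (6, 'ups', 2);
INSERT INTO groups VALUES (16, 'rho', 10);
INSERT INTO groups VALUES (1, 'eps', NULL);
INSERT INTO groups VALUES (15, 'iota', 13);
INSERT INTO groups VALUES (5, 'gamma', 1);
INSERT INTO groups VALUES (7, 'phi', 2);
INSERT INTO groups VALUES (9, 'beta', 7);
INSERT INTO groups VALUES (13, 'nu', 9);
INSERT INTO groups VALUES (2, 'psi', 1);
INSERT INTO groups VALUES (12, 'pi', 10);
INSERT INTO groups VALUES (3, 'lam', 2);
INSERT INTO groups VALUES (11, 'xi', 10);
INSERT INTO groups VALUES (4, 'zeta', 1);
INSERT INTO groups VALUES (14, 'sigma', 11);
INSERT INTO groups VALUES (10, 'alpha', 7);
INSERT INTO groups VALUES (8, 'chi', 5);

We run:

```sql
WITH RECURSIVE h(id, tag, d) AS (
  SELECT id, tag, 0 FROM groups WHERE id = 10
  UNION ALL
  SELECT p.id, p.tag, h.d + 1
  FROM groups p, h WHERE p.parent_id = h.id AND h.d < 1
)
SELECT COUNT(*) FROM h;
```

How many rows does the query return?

Base: id=10 (alpha) at d 0.
Iteration 1: rows with parent_id in {10} -> xi (id 11, d 1), pi (id 12, d 1), rho (id 16, d 1).
Iteration 2: d < 1 fails for all current rows; recursion stops.
Total rows emitted: 4.

4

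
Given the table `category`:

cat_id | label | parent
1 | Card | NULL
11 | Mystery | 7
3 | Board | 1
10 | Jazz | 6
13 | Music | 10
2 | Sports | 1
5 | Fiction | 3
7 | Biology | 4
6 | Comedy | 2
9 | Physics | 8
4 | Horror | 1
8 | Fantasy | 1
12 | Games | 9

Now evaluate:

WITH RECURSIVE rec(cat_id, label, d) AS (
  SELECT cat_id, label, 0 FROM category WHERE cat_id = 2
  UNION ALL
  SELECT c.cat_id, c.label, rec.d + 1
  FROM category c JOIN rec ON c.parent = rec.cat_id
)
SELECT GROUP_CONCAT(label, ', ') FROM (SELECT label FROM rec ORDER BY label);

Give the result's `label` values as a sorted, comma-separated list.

Comedy, Jazz, Music, Sports

Base: cat_id=2 (Sports) at d 0.
Iteration 1: rows with parent in {2} -> Comedy (id 6, d 1).
Iteration 2: rows with parent in {6} -> Jazz (id 10, d 2).
Iteration 3: rows with parent in {10} -> Music (id 13, d 3).
Iteration 4: no rows with parent in {13}; recursion stops.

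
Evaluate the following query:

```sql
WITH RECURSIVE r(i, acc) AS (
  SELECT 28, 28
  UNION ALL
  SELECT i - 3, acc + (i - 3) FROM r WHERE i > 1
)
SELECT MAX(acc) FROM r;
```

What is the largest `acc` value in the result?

145

Base: i=28, acc=28.
Iteration 1: 28 > 1 holds -> i = 28 - 3 = 25, acc = 28 + 25 = 53.
Iteration 2: 25 > 1 holds -> i = 25 - 3 = 22, acc = 53 + 22 = 75.
Iteration 3: 22 > 1 holds -> i = 22 - 3 = 19, acc = 75 + 19 = 94.
Iteration 4: 19 > 1 holds -> i = 19 - 3 = 16, acc = 94 + 16 = 110.
Iteration 5: 16 > 1 holds -> i = 16 - 3 = 13, acc = 110 + 13 = 123.
Iteration 6: 13 > 1 holds -> i = 13 - 3 = 10, acc = 123 + 10 = 133.
Iteration 7: 10 > 1 holds -> i = 10 - 3 = 7, acc = 133 + 7 = 140.
Iteration 8: 7 > 1 holds -> i = 7 - 3 = 4, acc = 140 + 4 = 144.
Iteration 9: 4 > 1 holds -> i = 4 - 3 = 1, acc = 144 + 1 = 145.
Iteration 10: 1 > 1 fails; recursion stops.
acc values: 28, 53, 75, 94, 110, 123, 133, 140, 144, 145; the maximum is 145.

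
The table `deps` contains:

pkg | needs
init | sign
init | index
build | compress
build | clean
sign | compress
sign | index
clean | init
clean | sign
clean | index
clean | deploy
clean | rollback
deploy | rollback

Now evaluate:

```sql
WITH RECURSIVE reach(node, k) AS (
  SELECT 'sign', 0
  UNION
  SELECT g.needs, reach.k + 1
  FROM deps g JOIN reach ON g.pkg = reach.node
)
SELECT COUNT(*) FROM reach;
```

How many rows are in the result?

3

Base: (sign, k=0).
Iteration 1: edges from {sign} -> (compress, k=1), (index, k=1).
Iteration 2: no outgoing edges from {compress,index}; recursion stops.
Total rows emitted: 3.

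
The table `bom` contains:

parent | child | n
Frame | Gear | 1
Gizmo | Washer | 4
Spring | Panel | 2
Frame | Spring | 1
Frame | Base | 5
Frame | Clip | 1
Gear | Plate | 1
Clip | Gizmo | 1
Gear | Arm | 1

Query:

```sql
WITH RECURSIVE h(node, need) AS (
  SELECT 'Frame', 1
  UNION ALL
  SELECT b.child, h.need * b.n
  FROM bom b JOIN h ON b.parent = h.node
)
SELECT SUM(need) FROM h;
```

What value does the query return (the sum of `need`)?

18

Base: (Frame, need=1).
Iteration 1: components of {Frame} -> Base = 1*5 = 5, Clip = 1*1 = 1, Gear = 1*1 = 1, Spring = 1*1 = 1.
Iteration 2: components of {Base,Clip,Gear,Spring} -> Arm = 1*1 = 1, Gizmo = 1*1 = 1, Panel = 1*2 = 2, Plate = 1*1 = 1.
Iteration 3: components of {Arm,Gizmo,Panel,Plate} -> Washer = 1*4 = 4.
Iteration 4: no further components; recursion stops.
SUM(need) = 1 + 1 + 1 + 5 + 1 + 1 + 2 + 1 + 1 + 4 = 18.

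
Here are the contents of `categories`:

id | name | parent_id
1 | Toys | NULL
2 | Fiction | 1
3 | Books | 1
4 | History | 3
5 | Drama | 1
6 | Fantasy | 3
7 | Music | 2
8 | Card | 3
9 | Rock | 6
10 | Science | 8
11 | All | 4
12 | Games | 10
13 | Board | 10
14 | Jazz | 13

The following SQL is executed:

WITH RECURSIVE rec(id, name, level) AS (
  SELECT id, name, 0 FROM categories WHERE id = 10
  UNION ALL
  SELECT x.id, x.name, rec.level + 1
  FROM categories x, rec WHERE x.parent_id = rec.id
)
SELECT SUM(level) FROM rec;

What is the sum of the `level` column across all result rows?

Base: id=10 (Science) at level 0.
Iteration 1: rows with parent_id in {10} -> Games (id 12, level 1), Board (id 13, level 1).
Iteration 2: rows with parent_id in {12,13} -> Jazz (id 14, level 2).
Iteration 3: no rows with parent_id in {14}; recursion stops.
SUM(level) = 0 + 1 + 1 + 2 = 4.

4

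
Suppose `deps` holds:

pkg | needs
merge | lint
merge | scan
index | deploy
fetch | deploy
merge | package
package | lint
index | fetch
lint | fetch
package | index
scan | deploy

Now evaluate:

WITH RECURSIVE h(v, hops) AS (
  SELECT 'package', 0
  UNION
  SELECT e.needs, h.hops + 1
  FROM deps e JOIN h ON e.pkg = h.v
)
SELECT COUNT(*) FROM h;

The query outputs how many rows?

6

Base: (package, hops=0).
Iteration 1: edges from {package} -> (index, hops=1), (lint, hops=1).
Iteration 2: edges from {index,lint} -> (deploy, hops=2), (fetch, hops=2). [UNION drops 1 duplicate row(s)]
Iteration 3: edges from {deploy,fetch} -> (deploy, hops=3).
Iteration 4: no outgoing edges from {deploy}; recursion stops.
Total rows emitted: 6.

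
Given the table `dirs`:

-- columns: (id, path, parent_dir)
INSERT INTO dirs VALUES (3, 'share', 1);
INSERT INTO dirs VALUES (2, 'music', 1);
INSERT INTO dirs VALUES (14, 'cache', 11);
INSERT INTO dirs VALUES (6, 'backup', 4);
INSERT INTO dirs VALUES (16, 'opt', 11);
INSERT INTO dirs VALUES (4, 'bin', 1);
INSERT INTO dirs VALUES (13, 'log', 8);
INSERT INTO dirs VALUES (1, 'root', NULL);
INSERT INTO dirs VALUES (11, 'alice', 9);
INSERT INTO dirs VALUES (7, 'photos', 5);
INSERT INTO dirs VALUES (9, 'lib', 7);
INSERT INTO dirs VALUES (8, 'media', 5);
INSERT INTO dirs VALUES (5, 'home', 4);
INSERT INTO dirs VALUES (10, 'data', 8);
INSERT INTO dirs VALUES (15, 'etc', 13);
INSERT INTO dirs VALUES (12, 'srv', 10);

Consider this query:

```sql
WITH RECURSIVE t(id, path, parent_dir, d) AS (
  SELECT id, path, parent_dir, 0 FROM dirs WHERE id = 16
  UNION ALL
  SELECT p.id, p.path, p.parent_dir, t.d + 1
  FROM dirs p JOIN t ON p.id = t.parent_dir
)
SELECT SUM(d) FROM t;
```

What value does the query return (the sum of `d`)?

21

Base: id=16 (opt), parent_dir=11, d 0.
Iteration 1: join on id=11 -> alice (id 11, parent_dir=9, d 1).
Iteration 2: join on id=9 -> lib (id 9, parent_dir=7, d 2).
Iteration 3: join on id=7 -> photos (id 7, parent_dir=5, d 3).
Iteration 4: join on id=5 -> home (id 5, parent_dir=4, d 4).
Iteration 5: join on id=4 -> bin (id 4, parent_dir=1, d 5).
Iteration 6: join on id=1 -> root (id 1, parent_dir=NULL, d 6).
Iteration 7: parent_dir is NULL; no match; recursion stops.
SUM(d) = 0 + 1 + 2 + 3 + 4 + 5 + 6 = 21.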